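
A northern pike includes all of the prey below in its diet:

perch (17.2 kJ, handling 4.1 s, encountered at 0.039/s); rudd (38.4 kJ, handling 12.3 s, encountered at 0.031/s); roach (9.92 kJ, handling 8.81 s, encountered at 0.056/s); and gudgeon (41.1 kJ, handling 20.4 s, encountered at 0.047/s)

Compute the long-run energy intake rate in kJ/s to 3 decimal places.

R = Σλ_iE_i / (1 + Σλ_ih_i)
Numerator: 0.039×17.2 + 0.031×38.4 + 0.056×9.92 + 0.047×41.1 = 4.348
Denominator: 1 + 0.039×4.1 + 0.031×12.3 + 0.056×8.81 + 0.047×20.4 = 2.993
R = 4.348/2.993 = 1.453 kJ/s

1.453 kJ/s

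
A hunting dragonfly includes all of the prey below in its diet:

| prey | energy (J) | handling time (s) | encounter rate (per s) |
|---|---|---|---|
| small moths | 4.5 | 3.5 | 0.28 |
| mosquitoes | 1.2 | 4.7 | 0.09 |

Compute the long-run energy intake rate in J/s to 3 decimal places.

R = Σλ_iE_i / (1 + Σλ_ih_i)
Numerator: 0.28×4.5 + 0.09×1.2 = 1.368
Denominator: 1 + 0.28×3.5 + 0.09×4.7 = 2.403
R = 1.368/2.403 = 0.5693 J/s

0.569 J/s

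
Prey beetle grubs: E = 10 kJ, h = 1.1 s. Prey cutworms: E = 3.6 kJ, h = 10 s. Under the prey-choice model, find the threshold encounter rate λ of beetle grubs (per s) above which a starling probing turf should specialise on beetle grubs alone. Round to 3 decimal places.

0.037 per s

The zero-one rule: include cutworms iff E₂/h₂ > λE₁/(1+λh₁). Equality gives the switch point.
λE₁h₂ = E₂ + λE₂h₁ ⇒ λ = E₂/(E₁h₂ − E₂h₁) = 3.6/(100 − 3.96) = 0.03748 per s.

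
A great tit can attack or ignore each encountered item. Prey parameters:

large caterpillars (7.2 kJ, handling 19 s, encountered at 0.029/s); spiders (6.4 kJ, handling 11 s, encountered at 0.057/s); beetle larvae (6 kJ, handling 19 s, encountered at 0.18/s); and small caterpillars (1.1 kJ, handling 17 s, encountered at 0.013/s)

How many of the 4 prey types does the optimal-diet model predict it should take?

3

Profitabilities (E/h, kJ/s): spiders 0.582, large caterpillars 0.379, beetle larvae 0.316, small caterpillars 0.0647. Add prey in this order while the next type's profitability exceeds the intake rate on those already taken.
Rate on top 1: 0.2242. large caterpillars: 0.379 > 0.2242 → include.
Rate on top 2: 0.2634. beetle larvae: 0.316 > 0.2634 → include.
Rate on top 3: 0.2954. small caterpillars: 0.0647 < 0.2954 → exclude; stop.
Optimal diet: spiders, large caterpillars, beetle larvae — 3 of 4 types.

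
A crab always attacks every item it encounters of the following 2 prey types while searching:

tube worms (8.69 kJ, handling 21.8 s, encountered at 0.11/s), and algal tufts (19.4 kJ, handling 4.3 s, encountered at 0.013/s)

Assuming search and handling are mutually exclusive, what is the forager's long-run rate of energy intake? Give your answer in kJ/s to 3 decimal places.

0.350 kJ/s

R = (0.11×8.69 + 0.013×19.4) / (1 + 0.11×21.8 + 0.013×4.3) = 1.208/3.454 = 0.3498 kJ/s.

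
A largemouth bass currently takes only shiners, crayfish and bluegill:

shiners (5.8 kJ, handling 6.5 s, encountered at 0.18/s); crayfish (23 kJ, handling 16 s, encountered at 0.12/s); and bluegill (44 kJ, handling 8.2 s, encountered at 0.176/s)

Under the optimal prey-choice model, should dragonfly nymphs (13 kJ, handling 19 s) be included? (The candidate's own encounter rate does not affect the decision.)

No

Intake rate on the current diet: R = (0.18×5.8 + 0.12×23 + 0.176×44) / (1 + 0.18×6.5 + 0.12×16 + 0.176×8.2) = 11.55/5.533 = 2.087 kJ/s.
dragonfly nymphs: E/h = 13/19 = 0.6842 kJ/s.
Since 0.6842 < R, time spent handling dragonfly nymphs is better spent searching.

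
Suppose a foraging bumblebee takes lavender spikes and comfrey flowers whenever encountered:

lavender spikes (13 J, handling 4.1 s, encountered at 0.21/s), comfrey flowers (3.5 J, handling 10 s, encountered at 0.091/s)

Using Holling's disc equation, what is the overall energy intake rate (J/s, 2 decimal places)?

1.10 J/s

Energy encountered per unit search time: 0.21×13 + 0.091×3.5 = 3.048 J/s.
Handling time per unit search time: 0.21×4.1 + 0.091×10 = 1.771.
Rate = 3.048/(1 + 1.771) = 1.1 J/s.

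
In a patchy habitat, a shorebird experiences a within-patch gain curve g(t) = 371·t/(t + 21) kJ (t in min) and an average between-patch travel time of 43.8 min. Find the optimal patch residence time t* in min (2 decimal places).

30.33 min

Maximise g(t)/(T+t): set derivative to zero → g'(t)(T+t) = g(t).
g'(t) = 371·21/(t + 21)². Setting 371·21/(t+21)² = 371t/[(t+21)(43.8+t)] gives 21(43.8+t) = t(t+21), so t² = 21×43.8 = 919.8.
t* = √919.8 = 30.33 min.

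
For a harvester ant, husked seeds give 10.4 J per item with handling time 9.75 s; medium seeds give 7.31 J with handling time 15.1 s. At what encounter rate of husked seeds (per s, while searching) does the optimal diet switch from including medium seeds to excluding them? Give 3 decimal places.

0.085 per s

Drop medium seeds once their profitability E₂/h₂ falls below the rate achievable on husked seeds alone: E₂/h₂ = λE₁/(1 + λh₁).
Solve for λ: λE₁h₂ = E₂(1 + λh₁) → λ(E₁h₂ − E₂h₁) = E₂ → λ = E₂/(E₁h₂ − E₂h₁).
λ = 7.31/(10.4×15.1 − 7.31×9.75) = 7.31/85.77 = 0.08523 per s.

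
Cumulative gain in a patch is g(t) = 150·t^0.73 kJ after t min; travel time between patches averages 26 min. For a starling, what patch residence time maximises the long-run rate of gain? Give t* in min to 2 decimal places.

Optimal t* satisfies g'(t*) = g(t*)/(T + t*).
g'(t) = 0.73·150·t^-0.27. Setting 0.73·150·t^-0.27 = 150·t^0.73/(26+t) gives 0.73(26+t) = t, so 0.27·t = 0.73×26.
t* = 0.73×26/0.27 = 70.3 min.

70.30 min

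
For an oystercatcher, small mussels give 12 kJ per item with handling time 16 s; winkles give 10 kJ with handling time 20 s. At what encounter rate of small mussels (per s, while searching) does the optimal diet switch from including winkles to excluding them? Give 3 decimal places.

The zero-one rule: include winkles iff E₂/h₂ > λE₁/(1+λh₁). Equality gives the switch point.
λE₁h₂ = E₂ + λE₂h₁ ⇒ λ = E₂/(E₁h₂ − E₂h₁) = 10/(240 − 160) = 0.125 per s.

0.125 per s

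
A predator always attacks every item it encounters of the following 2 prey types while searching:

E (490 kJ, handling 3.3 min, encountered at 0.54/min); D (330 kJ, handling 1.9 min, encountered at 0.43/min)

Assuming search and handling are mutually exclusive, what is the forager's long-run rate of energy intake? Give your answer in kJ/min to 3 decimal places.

R = (0.54×490 + 0.43×330) / (1 + 0.54×3.3 + 0.43×1.9) = 406.5/3.599 = 112.9 kJ/min.

112.948 kJ/min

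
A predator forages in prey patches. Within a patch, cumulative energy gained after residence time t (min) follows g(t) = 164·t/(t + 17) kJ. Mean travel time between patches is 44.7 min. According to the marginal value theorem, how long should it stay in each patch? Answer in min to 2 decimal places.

Optimal t* satisfies g'(t*) = g(t*)/(T + t*).
g'(t) = 164·17/(t + 17)². Setting 164·17/(t+17)² = 164t/[(t+17)(44.7+t)] gives 17(44.7+t) = t(t+17), so t² = 17×44.7 = 759.9.
t* = √759.9 = 27.57 min.

27.57 min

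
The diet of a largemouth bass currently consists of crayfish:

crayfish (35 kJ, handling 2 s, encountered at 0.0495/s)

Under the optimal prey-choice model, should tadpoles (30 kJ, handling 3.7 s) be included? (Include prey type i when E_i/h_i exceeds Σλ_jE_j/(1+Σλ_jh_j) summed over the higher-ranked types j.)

Intake rate on the current diet: R = (0.0495×35) / (1 + 0.0495×2) = 1.733/1.099 = 1.576 kJ/s.
tadpoles: E/h = 30/3.7 = 8.108 kJ/s.
8.108 > 1.576, so adding tadpoles raises the average — include it.

Yes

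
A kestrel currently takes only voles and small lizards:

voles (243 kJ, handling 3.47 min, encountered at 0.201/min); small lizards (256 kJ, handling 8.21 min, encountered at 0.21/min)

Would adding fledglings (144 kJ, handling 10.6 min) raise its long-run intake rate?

No

On voles and small lizards alone, R = ΣλE/(1+Σλh) = 102.6/3.422 = 29.99 kJ/min.
Profitability of fledglings: 144/10.6 = 13.58 kJ/min.
13.58 < 29.99, so adding fledglings would lower the average — exclude it.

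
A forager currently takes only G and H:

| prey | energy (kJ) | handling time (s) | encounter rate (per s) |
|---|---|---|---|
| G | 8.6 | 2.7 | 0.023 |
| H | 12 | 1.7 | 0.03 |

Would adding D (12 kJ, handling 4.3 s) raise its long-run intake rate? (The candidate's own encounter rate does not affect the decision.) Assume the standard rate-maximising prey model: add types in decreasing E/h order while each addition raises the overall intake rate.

Intake rate on the current diet: R = (0.023×8.6 + 0.03×12) / (1 + 0.023×2.7 + 0.03×1.7) = 0.5578/1.113 = 0.5011 kJ/s.
Profitability of D: 12/4.3 = 2.791 kJ/s.
Since 2.791 > R, including D increases the long-run rate.

Yes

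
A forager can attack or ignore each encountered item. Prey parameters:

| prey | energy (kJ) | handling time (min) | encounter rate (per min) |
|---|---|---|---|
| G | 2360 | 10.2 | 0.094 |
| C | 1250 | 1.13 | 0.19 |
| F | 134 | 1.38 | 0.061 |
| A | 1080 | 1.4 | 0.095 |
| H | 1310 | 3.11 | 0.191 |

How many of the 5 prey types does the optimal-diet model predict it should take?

Profitabilities (E/h, kJ/min): C 1.11e+03, A 771, H 421, G 231, F 97.1. Add prey in this order while the next type's profitability exceeds the intake rate on those already taken.
Rate on top 1: 195.5. A: 771 > 195.5 → include.
Rate on top 2: 252.4. H: 421 > 252.4 → include.
Rate on top 3: 304. G: 231 < 304 → exclude; stop.
Optimal diet: C, A, H — 3 of 5 types.

3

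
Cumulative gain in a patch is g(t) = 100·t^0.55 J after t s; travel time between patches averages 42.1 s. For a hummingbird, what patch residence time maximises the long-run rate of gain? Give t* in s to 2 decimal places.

51.46 s

Maximise g(t)/(T+t): set derivative to zero → g'(t)(T+t) = g(t).
g'(t) = 0.55·100·t^-0.45. Setting 0.55·100·t^-0.45 = 100·t^0.55/(42.1+t) gives 0.55(42.1+t) = t, so 0.45·t = 0.55×42.1.
t* = 0.55×42.1/0.45 = 51.46 s.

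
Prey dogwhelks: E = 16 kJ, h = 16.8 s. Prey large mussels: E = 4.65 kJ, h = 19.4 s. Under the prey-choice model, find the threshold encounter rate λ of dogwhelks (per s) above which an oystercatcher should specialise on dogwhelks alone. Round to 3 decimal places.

0.020 per s

At the threshold, the rate on dogwhelks alone equals the profitability of large mussels: λ·16/(1 + λ·16.8) = 4.65/19.4 = 0.2397.
Rearranging, λ(16 − 0.2397×16.8) = 0.2397, so λ = 0.2397/11.97 = 0.02002 per s.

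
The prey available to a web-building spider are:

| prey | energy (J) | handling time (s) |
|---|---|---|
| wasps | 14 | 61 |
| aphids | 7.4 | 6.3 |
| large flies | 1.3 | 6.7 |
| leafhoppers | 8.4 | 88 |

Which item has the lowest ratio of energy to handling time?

In descending order of E/h:
aphids: 7.4/6.3 = 1.17 J/s
wasps: 14/61 = 0.23 J/s
large flies: 1.3/6.7 = 0.194 J/s
leafhoppers: 8.4/88 = 0.0955 J/s

leafhoppers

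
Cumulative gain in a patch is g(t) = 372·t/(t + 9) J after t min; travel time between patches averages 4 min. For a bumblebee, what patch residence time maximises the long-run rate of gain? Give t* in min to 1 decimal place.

By the marginal value theorem, leave when the instantaneous gain rate g'(t) equals the habitat-wide average g(t)/(T + t).
g'(t) = 372·9/(t + 9)². Setting 372·9/(t+9)² = 372t/[(t+9)(4+t)] gives 9(4+t) = t(t+9), so t² = 9×4 = 36.
t* = √36 = 6 min.

6.0 min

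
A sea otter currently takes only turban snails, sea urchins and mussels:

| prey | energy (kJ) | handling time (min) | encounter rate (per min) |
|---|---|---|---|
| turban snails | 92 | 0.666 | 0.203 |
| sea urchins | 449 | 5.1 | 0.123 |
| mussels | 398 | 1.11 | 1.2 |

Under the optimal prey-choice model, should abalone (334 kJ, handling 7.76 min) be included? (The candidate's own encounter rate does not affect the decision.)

On turban snails, sea urchins and mussels alone, R = ΣλE/(1+Σλh) = 551.5/3.094 = 178.2 kJ/min.
Profitability of abalone: 334/7.76 = 43.04 kJ/min.
43.04 < 178.2, so adding abalone would lower the average — exclude it.

No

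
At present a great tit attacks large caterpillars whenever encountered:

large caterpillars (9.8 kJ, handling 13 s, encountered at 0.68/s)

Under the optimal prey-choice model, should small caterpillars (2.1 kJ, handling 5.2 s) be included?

No

Current rate: (0.68×9.8)/(1 + 0.68×13) = 0.6772 kJ/s.
small caterpillars: E/h = 2.1/5.2 = 0.4038 kJ/s.
Since 0.4038 < R, time spent handling small caterpillars is better spent searching.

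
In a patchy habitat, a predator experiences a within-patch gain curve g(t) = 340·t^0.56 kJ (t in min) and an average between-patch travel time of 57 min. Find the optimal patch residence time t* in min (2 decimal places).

72.55 min

Maximise g(t)/(T+t): set derivative to zero → g'(t)(T+t) = g(t).
g'(t) = 0.56·340·t^-0.44. Setting 0.56·340·t^-0.44 = 340·t^0.56/(57+t) gives 0.56(57+t) = t, so 0.44·t = 0.56×57.
t* = 0.56×57/0.44 = 72.55 min.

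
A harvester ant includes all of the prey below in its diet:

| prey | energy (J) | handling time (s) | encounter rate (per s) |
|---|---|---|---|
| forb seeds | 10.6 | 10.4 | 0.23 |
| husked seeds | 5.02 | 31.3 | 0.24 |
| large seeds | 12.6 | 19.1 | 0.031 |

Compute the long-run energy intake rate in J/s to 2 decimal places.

R = (0.23×10.6 + 0.24×5.02 + 0.031×12.6) / (1 + 0.23×10.4 + 0.24×31.3 + 0.031×19.1) = 4.033/11.5 = 0.3508 J/s.

0.35 J/s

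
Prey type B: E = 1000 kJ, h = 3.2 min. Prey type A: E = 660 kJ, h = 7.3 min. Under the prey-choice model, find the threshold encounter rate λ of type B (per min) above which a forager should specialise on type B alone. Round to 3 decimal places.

0.127 per min

The zero-one rule: include type A iff E₂/h₂ > λE₁/(1+λh₁). Equality gives the switch point.
λE₁h₂ = E₂ + λE₂h₁ ⇒ λ = E₂/(E₁h₂ − E₂h₁) = 660/(7300 − 2112) = 0.1272 per min.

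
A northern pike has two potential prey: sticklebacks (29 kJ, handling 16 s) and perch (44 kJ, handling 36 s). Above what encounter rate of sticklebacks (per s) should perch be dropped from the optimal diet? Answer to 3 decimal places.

The zero-one rule: include perch iff E₂/h₂ > λE₁/(1+λh₁). Equality gives the switch point.
λE₁h₂ = E₂ + λE₂h₁ ⇒ λ = E₂/(E₁h₂ − E₂h₁) = 44/(1044 − 704) = 0.1294 per s.

0.129 per s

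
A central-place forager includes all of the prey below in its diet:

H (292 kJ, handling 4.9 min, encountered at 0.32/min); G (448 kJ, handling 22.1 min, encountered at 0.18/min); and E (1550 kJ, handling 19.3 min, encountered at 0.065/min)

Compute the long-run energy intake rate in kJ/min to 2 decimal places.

35.23 kJ/min

Energy encountered per unit search time: 0.32×292 + 0.18×448 + 0.065×1550 = 274.8 kJ/min.
Handling time per unit search time: 0.32×4.9 + 0.18×22.1 + 0.065×19.3 = 6.801.
Rate = 274.8/(1 + 6.801) = 35.23 kJ/min.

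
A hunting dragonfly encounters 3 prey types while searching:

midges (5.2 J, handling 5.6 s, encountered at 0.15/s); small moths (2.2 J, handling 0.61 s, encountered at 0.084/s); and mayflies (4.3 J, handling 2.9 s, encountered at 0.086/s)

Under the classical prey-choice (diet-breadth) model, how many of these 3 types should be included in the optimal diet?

Profitabilities (E/h, J/s): small moths 3.61, mayflies 1.48, midges 0.929. Add prey in this order while the next type's profitability exceeds the intake rate on those already taken.
Rate on top 1: 0.1758. mayflies: 1.48 > 0.1758 → include.
Rate on top 2: 0.4264. midges: 0.929 > 0.4264 → include.
Optimal diet: small moths, mayflies, midges — 3 of 3 types.

3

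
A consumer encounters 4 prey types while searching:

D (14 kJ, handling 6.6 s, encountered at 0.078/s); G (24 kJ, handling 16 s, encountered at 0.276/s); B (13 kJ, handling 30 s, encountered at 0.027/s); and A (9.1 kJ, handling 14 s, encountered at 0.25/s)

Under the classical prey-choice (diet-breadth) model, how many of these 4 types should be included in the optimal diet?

2

E/h in descending order: D 2.12, G 1.5, A 0.65, B 0.433 kJ/s. The optimal diet is the largest prefix of this list for which every included type satisfies E_i/h_i > R on the types above it.
Rate on top 1: 0.7209. G: 1.5 > 0.7209 → include.
Rate on top 2: 1.301. A: 0.65 < 1.301 → exclude; stop.
Optimal diet: D, G — 2 of 4 types.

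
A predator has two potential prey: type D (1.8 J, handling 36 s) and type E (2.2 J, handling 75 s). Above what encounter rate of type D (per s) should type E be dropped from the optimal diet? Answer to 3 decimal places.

0.039 per s

The zero-one rule: include type E iff E₂/h₂ > λE₁/(1+λh₁). Equality gives the switch point.
λE₁h₂ = E₂ + λE₂h₁ ⇒ λ = E₂/(E₁h₂ − E₂h₁) = 2.2/(135 − 79.2) = 0.03943 per s.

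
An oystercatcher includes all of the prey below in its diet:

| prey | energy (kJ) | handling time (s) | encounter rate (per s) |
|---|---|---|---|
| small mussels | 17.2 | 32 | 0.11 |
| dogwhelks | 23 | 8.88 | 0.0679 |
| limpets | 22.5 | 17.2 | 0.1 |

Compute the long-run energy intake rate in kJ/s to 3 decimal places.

0.834 kJ/s

Energy encountered per unit search time: 0.11×17.2 + 0.0679×23 + 0.1×22.5 = 5.704 kJ/s.
Handling time per unit search time: 0.11×32 + 0.0679×8.88 + 0.1×17.2 = 5.843.
Rate = 5.704/(1 + 5.843) = 0.8335 kJ/s.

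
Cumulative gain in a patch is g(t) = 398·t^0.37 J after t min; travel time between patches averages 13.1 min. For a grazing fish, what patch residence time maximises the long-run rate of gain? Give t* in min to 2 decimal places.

By the marginal value theorem, leave when the instantaneous gain rate g'(t) equals the habitat-wide average g(t)/(T + t).
g'(t) = 0.37·398·t^-0.63. Setting 0.37·398·t^-0.63 = 398·t^0.37/(13.1+t) gives 0.37(13.1+t) = t, so 0.63·t = 0.37×13.1.
t* = 0.37×13.1/0.63 = 7.694 min.

7.69 min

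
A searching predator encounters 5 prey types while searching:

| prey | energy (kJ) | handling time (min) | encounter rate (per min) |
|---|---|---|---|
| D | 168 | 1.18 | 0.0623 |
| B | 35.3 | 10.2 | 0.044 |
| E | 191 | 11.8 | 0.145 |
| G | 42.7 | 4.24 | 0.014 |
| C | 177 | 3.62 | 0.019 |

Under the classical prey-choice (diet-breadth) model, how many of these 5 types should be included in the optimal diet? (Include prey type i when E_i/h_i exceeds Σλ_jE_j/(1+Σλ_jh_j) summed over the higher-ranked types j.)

3

E/h in descending order: D 142, C 48.9, E 16.2, G 10.1, B 3.46 kJ/min. The optimal diet is the largest prefix of this list for which every included type satisfies E_i/h_i > R on the types above it.
Rate on top 1: 9.75. C: 48.9 > 9.75 → include.
Rate on top 2: 12.11. E: 16.2 > 12.11 → include.
Rate on top 3: 14.55. G: 10.1 < 14.55 → exclude; stop.
Optimal diet: D, C, E — 3 of 5 types.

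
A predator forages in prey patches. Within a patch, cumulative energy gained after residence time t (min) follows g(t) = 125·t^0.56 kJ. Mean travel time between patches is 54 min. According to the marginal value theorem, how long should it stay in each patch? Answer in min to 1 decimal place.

68.7 min

Optimal t* satisfies g'(t*) = g(t*)/(T + t*).
g'(t) = 0.56·125·t^-0.44. Setting 0.56·125·t^-0.44 = 125·t^0.56/(54+t) gives 0.56(54+t) = t, so 0.44·t = 0.56×54.
t* = 0.56×54/0.44 = 68.73 min.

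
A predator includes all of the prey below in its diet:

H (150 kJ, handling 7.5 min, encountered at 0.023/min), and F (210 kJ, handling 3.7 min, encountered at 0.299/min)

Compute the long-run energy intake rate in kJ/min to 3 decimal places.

29.068 kJ/min

R = (0.023×150 + 0.299×210) / (1 + 0.023×7.5 + 0.299×3.7) = 66.24/2.279 = 29.07 kJ/min.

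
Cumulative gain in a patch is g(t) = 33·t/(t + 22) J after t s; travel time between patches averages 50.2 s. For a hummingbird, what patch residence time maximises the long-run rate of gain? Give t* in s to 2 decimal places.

33.23 s

By the marginal value theorem, leave when the instantaneous gain rate g'(t) equals the habitat-wide average g(t)/(T + t).
g'(t) = 33·22/(t + 22)². Setting 33·22/(t+22)² = 33t/[(t+22)(50.2+t)] gives 22(50.2+t) = t(t+22), so t² = 22×50.2 = 1104.
t* = √1104 = 33.23 s.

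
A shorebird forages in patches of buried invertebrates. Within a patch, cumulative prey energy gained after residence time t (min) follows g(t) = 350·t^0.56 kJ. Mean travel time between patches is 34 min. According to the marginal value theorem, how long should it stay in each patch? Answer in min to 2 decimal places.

Optimal t* satisfies g'(t*) = g(t*)/(T + t*).
g'(t) = 0.56·350·t^-0.44. Setting 0.56·350·t^-0.44 = 350·t^0.56/(34+t) gives 0.56(34+t) = t, so 0.44·t = 0.56×34.
t* = 0.56×34/0.44 = 43.27 min.

43.27 min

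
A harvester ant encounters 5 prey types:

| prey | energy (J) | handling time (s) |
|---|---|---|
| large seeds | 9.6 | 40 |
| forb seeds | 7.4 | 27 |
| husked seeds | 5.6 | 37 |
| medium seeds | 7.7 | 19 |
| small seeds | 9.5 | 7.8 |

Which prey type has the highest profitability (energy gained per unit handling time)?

In descending order of E/h:
small seeds: 9.5/7.8 = 1.22 J/s
medium seeds: 7.7/19 = 0.405 J/s
forb seeds: 7.4/27 = 0.274 J/s
large seeds: 9.6/40 = 0.24 J/s
husked seeds: 5.6/37 = 0.151 J/s

small seeds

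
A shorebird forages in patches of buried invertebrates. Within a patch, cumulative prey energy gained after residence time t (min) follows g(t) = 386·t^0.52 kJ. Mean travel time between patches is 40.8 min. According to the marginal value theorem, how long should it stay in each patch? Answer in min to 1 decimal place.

Maximise g(t)/(T+t): set derivative to zero → g'(t)(T+t) = g(t).
g'(t) = 0.52·386·t^-0.48. Setting 0.52·386·t^-0.48 = 386·t^0.52/(40.8+t) gives 0.52(40.8+t) = t, so 0.48·t = 0.52×40.8.
t* = 0.52×40.8/0.48 = 44.2 min.

44.2 min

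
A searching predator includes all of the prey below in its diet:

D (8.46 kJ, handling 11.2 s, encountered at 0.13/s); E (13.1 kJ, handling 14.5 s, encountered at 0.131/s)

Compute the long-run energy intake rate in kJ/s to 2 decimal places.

0.65 kJ/s

R = Σλ_iE_i / (1 + Σλ_ih_i)
Numerator: 0.13×8.46 + 0.131×13.1 = 2.816
Denominator: 1 + 0.13×11.2 + 0.131×14.5 = 4.356
R = 2.816/4.356 = 0.6465 kJ/s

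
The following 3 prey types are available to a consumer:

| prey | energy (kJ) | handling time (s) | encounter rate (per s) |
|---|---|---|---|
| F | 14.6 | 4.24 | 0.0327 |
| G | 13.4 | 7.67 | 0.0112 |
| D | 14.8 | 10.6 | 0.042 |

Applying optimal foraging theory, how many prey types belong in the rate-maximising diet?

Rank by E/h (kJ/s): F 3.44, G 1.75, D 1.4. Include each in turn until the next type's E/h falls below the running intake rate.
Rate on top 1: 0.4193. G: 1.75 > 0.4193 → include.
Rate on top 2: 0.5124. D: 1.4 > 0.5124 → include.
Optimal diet: F, G, D — 3 of 3 types.

3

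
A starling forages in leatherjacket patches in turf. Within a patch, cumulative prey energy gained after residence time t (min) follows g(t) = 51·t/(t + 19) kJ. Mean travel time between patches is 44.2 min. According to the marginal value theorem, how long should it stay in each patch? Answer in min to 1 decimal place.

29.0 min

Maximise g(t)/(T+t): set derivative to zero → g'(t)(T+t) = g(t).
g'(t) = 51·19/(t + 19)². Setting 51·19/(t+19)² = 51t/[(t+19)(44.2+t)] gives 19(44.2+t) = t(t+19), so t² = 19×44.2 = 839.8.
t* = √839.8 = 28.98 min.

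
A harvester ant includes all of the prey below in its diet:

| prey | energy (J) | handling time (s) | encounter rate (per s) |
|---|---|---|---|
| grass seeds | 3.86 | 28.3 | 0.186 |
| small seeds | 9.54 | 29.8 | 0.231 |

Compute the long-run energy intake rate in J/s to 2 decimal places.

R = (0.186×3.86 + 0.231×9.54) / (1 + 0.186×28.3 + 0.231×29.8) = 2.922/13.15 = 0.2222 J/s.

0.22 J/s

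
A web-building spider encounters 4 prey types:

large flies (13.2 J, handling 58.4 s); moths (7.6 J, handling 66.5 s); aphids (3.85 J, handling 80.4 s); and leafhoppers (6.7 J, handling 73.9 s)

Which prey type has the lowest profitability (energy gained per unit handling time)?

aphids

Profitability E/h (J/s): large flies = 13.2/58.4 = 0.226, moths = 7.6/66.5 = 0.114, aphids = 3.85/80.4 = 0.0479, leafhoppers = 6.7/73.9 = 0.0907.
Ranked: large flies > moths > leafhoppers > aphids.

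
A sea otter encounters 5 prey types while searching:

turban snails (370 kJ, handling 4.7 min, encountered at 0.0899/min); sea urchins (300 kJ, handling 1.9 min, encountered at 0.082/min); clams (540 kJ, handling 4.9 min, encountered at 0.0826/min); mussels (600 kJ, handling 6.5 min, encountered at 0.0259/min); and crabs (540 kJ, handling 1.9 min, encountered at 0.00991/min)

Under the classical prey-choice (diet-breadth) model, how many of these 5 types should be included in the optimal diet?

5

Rank by E/h (kJ/min): crabs 284, sea urchins 158, clams 110, mussels 92.3, turban snails 78.7. Include each in turn until the next type's E/h falls below the running intake rate.
Rate on top 1: 5.253. sea urchins: 158 > 5.253 → include.
Rate on top 2: 25.5. clams: 110 > 25.5 → include.
Rate on top 3: 47.21. mussels: 92.3 > 47.21 → include.
Rate on top 4: 51.55. turban snails: 78.7 > 51.55 → include.
Optimal diet: crabs, sea urchins, clams, mussels, turban snails — 5 of 5 types.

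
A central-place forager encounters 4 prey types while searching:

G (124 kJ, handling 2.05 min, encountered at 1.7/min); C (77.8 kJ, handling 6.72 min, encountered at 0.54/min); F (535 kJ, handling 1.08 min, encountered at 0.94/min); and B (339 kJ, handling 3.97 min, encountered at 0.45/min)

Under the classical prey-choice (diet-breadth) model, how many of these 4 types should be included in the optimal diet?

Rank by E/h (kJ/min): F 495, B 85.4, G 60.5, C 11.6. Include each in turn until the next type's E/h falls below the running intake rate.
Rate on top 1: 249.6. B: 85.4 < 249.6 → exclude; stop.
Optimal diet: F — 1 of 4 types.

1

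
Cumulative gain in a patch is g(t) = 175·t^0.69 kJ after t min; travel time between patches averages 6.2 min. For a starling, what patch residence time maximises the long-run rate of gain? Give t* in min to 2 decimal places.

13.80 min

Optimal t* satisfies g'(t*) = g(t*)/(T + t*).
g'(t) = 0.69·175·t^-0.31. Setting 0.69·175·t^-0.31 = 175·t^0.69/(6.2+t) gives 0.69(6.2+t) = t, so 0.31·t = 0.69×6.2.
t* = 0.69×6.2/0.31 = 13.8 min.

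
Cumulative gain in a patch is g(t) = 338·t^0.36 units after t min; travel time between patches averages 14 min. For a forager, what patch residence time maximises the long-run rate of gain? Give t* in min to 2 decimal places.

7.88 min

Optimal t* satisfies g'(t*) = g(t*)/(T + t*).
g'(t) = 0.36·338·t^-0.64. Setting 0.36·338·t^-0.64 = 338·t^0.36/(14+t) gives 0.36(14+t) = t, so 0.64·t = 0.36×14.
t* = 0.36×14/0.64 = 7.875 min.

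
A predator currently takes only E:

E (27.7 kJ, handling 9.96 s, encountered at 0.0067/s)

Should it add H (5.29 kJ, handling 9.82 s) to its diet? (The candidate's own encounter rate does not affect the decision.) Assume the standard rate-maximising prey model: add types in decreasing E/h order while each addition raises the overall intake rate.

On E alone, R = ΣλE/(1+Σλh) = 0.1856/1.067 = 0.174 kJ/s.
H: E/h = 5.29/9.82 = 0.5387 kJ/s.
Since 0.5387 > R, including H increases the long-run rate.

Yes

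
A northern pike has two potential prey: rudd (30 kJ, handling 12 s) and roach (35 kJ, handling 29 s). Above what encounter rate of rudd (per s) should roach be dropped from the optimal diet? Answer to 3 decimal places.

At the threshold, the rate on rudd alone equals the profitability of roach: λ·30/(1 + λ·12) = 35/29 = 1.207.
Rearranging, λ(30 − 1.207×12) = 1.207, so λ = 1.207/15.52 = 0.07778 per s.

0.078 per s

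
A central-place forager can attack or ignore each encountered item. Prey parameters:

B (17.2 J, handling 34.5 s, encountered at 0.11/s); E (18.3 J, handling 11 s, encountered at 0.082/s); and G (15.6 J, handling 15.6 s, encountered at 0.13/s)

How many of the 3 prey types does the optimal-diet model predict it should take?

Profitabilities (E/h, J/s): E 1.66, G 1, B 0.499. Add prey in this order while the next type's profitability exceeds the intake rate on those already taken.
Rate on top 1: 0.789. G: 1 > 0.789 → include.
Rate on top 2: 0.8979. B: 0.499 < 0.8979 → exclude; stop.
Optimal diet: E, G — 2 of 3 types.

2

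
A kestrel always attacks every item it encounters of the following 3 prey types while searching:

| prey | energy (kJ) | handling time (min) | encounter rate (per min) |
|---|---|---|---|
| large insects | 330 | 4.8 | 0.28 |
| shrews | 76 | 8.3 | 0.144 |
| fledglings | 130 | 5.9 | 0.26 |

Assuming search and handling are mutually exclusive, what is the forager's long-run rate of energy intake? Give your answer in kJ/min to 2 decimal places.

R = (0.28×330 + 0.144×76 + 0.26×130) / (1 + 0.28×4.8 + 0.144×8.3 + 0.26×5.9) = 137.1/5.073 = 27.03 kJ/min.

27.03 kJ/min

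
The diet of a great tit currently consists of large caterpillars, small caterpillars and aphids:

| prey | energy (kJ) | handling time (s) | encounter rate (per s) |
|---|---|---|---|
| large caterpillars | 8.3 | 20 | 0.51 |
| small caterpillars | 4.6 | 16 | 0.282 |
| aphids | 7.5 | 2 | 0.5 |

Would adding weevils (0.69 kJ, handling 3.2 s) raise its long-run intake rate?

No

Current rate: (0.51×8.3 + 0.282×4.6 + 0.5×7.5)/(1 + 0.51×20 + 0.282×16 + 0.5×2) = 0.5553 kJ/s.
weevils: E/h = 0.69/3.2 = 0.2156 kJ/s.
Since 0.2156 < R, time spent handling weevils is better spent searching.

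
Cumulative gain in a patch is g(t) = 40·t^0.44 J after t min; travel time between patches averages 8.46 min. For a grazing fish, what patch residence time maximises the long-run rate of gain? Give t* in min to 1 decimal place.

Optimal t* satisfies g'(t*) = g(t*)/(T + t*).
g'(t) = 0.44·40·t^-0.56. Setting 0.44·40·t^-0.56 = 40·t^0.44/(8.46+t) gives 0.44(8.46+t) = t, so 0.56·t = 0.44×8.46.
t* = 0.44×8.46/0.56 = 6.647 min.

6.6 min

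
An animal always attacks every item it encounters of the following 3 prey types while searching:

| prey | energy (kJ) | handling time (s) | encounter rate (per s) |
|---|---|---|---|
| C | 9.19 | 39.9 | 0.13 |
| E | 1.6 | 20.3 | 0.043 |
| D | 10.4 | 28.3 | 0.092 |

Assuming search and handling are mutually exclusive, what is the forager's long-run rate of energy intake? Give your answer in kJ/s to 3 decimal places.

R = (0.13×9.19 + 0.043×1.6 + 0.092×10.4) / (1 + 0.13×39.9 + 0.043×20.3 + 0.092×28.3) = 2.22/9.664 = 0.2298 kJ/s.

0.230 kJ/s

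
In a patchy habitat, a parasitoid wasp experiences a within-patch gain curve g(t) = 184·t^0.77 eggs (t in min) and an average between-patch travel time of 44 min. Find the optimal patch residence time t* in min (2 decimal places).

147.30 min

By the marginal value theorem, leave when the instantaneous gain rate g'(t) equals the habitat-wide average g(t)/(T + t).
g'(t) = 0.77·184·t^-0.23. Setting 0.77·184·t^-0.23 = 184·t^0.77/(44+t) gives 0.77(44+t) = t, so 0.23·t = 0.77×44.
t* = 0.77×44/0.23 = 147.3 min.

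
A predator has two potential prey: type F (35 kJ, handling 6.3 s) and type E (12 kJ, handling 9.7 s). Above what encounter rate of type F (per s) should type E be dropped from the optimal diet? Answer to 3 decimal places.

0.045 per s

The zero-one rule: include type E iff E₂/h₂ > λE₁/(1+λh₁). Equality gives the switch point.
λE₁h₂ = E₂ + λE₂h₁ ⇒ λ = E₂/(E₁h₂ − E₂h₁) = 12/(339.5 − 75.6) = 0.04547 per s.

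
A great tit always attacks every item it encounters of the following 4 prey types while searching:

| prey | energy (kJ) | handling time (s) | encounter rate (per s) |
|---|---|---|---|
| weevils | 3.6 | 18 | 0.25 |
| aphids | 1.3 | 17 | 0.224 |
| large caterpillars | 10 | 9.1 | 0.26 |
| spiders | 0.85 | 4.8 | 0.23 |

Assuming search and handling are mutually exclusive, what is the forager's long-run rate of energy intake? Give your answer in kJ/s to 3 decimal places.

0.312 kJ/s

Energy encountered per unit search time: 0.25×3.6 + 0.224×1.3 + 0.26×10 + 0.23×0.85 = 3.987 kJ/s.
Handling time per unit search time: 0.25×18 + 0.224×17 + 0.26×9.1 + 0.23×4.8 = 11.78.
Rate = 3.987/(1 + 11.78) = 0.312 kJ/s.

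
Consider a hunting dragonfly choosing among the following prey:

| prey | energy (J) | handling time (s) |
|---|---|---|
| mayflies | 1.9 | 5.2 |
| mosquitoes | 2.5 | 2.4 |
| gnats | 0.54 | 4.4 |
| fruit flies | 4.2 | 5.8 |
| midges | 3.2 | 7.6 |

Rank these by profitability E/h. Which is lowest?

Profitability E/h (J/s): mayflies = 1.9/5.2 = 0.365, mosquitoes = 2.5/2.4 = 1.04, gnats = 0.54/4.4 = 0.123, fruit flies = 4.2/5.8 = 0.724, midges = 3.2/7.6 = 0.421.
Ranked: mosquitoes > fruit flies > midges > mayflies > gnats.

gnats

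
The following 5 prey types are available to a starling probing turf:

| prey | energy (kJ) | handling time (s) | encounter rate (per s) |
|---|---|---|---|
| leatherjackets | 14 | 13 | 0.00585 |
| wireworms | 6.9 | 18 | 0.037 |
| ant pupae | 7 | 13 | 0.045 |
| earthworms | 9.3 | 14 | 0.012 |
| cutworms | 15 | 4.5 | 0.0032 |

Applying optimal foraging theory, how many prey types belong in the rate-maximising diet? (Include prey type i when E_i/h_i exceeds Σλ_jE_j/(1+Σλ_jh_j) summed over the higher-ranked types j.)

5

Rank by E/h (kJ/s): cutworms 3.33, leatherjackets 1.08, earthworms 0.664, ant pupae 0.538, wireworms 0.383. Include each in turn until the next type's E/h falls below the running intake rate.
Rate on top 1: 0.04732. leatherjackets: 1.08 > 0.04732 → include.
Rate on top 2: 0.1191. earthworms: 0.664 > 0.1191 → include.
Rate on top 3: 0.1919. ant pupae: 0.538 > 0.1919 → include.
Rate on top 4: 0.3019. wireworms: 0.383 > 0.3019 → include.
Optimal diet: cutworms, leatherjackets, earthworms, ant pupae, wireworms — 5 of 5 types.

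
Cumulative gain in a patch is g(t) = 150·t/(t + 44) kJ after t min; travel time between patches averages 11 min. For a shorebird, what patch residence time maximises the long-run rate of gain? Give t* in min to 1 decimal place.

Maximise g(t)/(T+t): set derivative to zero → g'(t)(T+t) = g(t).
g'(t) = 150·44/(t + 44)². Setting 150·44/(t+44)² = 150t/[(t+44)(11+t)] gives 44(11+t) = t(t+44), so t² = 44×11 = 484.
t* = √484 = 22 min.

22.0 min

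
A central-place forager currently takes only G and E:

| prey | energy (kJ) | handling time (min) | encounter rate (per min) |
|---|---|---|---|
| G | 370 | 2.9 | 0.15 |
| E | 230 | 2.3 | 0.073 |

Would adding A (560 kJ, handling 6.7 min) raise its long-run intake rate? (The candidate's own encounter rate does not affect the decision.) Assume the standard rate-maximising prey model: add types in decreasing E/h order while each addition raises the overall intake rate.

Yes

Intake rate on the current diet: R = (0.15×370 + 0.073×230) / (1 + 0.15×2.9 + 0.073×2.3) = 72.29/1.603 = 45.1 kJ/min.
A: E/h = 560/6.7 = 83.58 kJ/min.
Since 83.58 > R, including A increases the long-run rate.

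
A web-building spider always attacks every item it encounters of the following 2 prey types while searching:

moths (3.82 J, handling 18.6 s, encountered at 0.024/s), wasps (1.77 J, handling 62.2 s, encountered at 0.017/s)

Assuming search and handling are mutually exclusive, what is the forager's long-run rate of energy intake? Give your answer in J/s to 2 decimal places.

0.05 J/s

R = Σλ_iE_i / (1 + Σλ_ih_i)
Numerator: 0.024×3.82 + 0.017×1.77 = 0.1218
Denominator: 1 + 0.024×18.6 + 0.017×62.2 = 2.504
R = 0.1218/2.504 = 0.04863 J/s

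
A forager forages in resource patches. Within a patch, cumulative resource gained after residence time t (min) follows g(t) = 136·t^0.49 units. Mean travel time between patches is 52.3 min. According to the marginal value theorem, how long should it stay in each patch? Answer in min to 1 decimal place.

Maximise g(t)/(T+t): set derivative to zero → g'(t)(T+t) = g(t).
g'(t) = 0.49·136·t^-0.51. Setting 0.49·136·t^-0.51 = 136·t^0.49/(52.3+t) gives 0.49(52.3+t) = t, so 0.51·t = 0.49×52.3.
t* = 0.49×52.3/0.51 = 50.25 min.

50.2 min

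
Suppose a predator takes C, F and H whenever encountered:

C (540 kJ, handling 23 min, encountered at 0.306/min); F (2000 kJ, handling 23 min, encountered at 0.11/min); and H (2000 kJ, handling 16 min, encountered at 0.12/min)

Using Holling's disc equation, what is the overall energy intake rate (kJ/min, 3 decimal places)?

R = (0.306×540 + 0.11×2000 + 0.12×2000) / (1 + 0.306×23 + 0.11×23 + 0.12×16) = 625.2/12.49 = 50.07 kJ/min.

50.067 kJ/min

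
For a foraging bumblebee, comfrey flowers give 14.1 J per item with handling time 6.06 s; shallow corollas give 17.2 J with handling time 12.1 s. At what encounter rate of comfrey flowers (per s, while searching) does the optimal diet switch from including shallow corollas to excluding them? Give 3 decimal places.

The zero-one rule: include shallow corollas iff E₂/h₂ > λE₁/(1+λh₁). Equality gives the switch point.
λE₁h₂ = E₂ + λE₂h₁ ⇒ λ = E₂/(E₁h₂ − E₂h₁) = 17.2/(170.6 − 104.2) = 0.2591 per s.

0.259 per s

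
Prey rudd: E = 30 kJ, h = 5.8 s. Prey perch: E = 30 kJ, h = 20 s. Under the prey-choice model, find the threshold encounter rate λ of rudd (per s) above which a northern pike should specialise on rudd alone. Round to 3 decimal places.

0.070 per s

Drop perch once their profitability E₂/h₂ falls below the rate achievable on rudd alone: E₂/h₂ = λE₁/(1 + λh₁).
Solve for λ: λE₁h₂ = E₂(1 + λh₁) → λ(E₁h₂ − E₂h₁) = E₂ → λ = E₂/(E₁h₂ − E₂h₁).
λ = 30/(30×20 − 30×5.8) = 30/426 = 0.07042 per s.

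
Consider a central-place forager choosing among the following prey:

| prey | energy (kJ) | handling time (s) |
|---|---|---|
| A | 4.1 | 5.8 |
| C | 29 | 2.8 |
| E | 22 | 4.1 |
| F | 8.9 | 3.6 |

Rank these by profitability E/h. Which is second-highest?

Profitability E/h (kJ/s): A = 4.1/5.8 = 0.707, C = 29/2.8 = 10.4, E = 22/4.1 = 5.37, F = 8.9/3.6 = 2.47.
Ranked: C > E > F > A.

E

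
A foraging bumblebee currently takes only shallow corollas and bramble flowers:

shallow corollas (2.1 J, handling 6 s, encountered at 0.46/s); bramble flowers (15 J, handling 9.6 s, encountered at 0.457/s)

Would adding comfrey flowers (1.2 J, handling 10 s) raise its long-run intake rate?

No

Intake rate on the current diet: R = (0.46×2.1 + 0.457×15) / (1 + 0.46×6 + 0.457×9.6) = 7.821/8.147 = 0.96 J/s.
comfrey flowers: E/h = 1.2/10 = 0.12 J/s.
0.12 < 0.96, so adding comfrey flowers would lower the average — exclude it.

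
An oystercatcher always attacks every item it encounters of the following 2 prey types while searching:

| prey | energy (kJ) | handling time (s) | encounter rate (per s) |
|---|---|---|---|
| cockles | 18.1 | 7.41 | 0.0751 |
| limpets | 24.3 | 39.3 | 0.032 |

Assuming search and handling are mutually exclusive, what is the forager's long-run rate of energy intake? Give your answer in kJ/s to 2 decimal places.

0.76 kJ/s

R = (0.0751×18.1 + 0.032×24.3) / (1 + 0.0751×7.41 + 0.032×39.3) = 2.137/2.814 = 0.7594 kJ/s.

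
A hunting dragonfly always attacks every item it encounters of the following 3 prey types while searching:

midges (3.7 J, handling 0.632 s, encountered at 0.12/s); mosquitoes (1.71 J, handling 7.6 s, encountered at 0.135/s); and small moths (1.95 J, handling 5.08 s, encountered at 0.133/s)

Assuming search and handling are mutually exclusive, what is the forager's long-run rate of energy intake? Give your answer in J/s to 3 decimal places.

R = (0.12×3.7 + 0.135×1.71 + 0.133×1.95) / (1 + 0.12×0.632 + 0.135×7.6 + 0.133×5.08) = 0.9342/2.777 = 0.3363 J/s.

0.336 J/s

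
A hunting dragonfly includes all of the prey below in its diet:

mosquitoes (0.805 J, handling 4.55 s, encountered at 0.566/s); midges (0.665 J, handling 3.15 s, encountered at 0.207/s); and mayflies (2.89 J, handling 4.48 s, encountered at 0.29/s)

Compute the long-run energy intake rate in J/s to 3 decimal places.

R = (0.566×0.805 + 0.207×0.665 + 0.29×2.89) / (1 + 0.566×4.55 + 0.207×3.15 + 0.29×4.48) = 1.431/5.527 = 0.259 J/s.

0.259 J/s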